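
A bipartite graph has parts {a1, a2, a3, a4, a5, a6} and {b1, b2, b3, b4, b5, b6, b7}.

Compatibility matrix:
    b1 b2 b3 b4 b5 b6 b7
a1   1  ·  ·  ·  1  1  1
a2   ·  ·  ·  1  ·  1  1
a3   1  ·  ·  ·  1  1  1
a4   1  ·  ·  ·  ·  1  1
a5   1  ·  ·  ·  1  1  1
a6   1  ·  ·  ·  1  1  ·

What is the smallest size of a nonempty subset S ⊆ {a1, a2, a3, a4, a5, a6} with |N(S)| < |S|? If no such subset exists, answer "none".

Take S = {a1, a3, a4, a5, a6}. Its neighbourhood is {b1, b5, b6, b7}, so |N(S)| = 4 < |S| = 5.
Every subset of size less than 5 has at least as many neighbours as members, so 5 is the minimum.

5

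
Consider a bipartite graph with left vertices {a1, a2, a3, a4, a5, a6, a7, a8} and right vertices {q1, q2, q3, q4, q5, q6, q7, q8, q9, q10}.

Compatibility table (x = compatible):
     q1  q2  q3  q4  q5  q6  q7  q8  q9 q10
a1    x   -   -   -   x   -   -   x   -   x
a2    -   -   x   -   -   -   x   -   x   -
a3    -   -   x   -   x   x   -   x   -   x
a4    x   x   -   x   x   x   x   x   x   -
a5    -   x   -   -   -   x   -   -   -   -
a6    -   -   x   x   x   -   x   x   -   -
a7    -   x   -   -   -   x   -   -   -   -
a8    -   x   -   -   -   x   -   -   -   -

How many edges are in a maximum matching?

7

One maximum matching: a1–q10, a2–q7, a3–q8, a4–q9, a5–q6, a6–q4, a7–q2.
The set {a5, a7, a8} has only 2 neighbours ({q2, q6}), so by Hall's theorem at most 7 of the 8 left vertices can be matched.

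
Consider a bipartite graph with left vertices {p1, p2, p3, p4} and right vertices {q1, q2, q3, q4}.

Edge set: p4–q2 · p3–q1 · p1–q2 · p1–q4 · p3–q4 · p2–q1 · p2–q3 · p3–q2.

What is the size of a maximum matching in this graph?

For example, pair p1-q4, p2-q3, p3-q1, p4-q2.
All 4 left vertices are matched, so no larger matching exists.

4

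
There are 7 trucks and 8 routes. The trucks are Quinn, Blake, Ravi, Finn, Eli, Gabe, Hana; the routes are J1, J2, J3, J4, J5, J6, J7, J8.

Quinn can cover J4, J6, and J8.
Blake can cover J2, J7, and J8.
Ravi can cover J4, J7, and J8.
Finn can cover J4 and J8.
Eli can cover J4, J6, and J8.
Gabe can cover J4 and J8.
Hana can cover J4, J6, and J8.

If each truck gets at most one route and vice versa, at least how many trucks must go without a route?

One maximum matching: Quinn→J8, Blake→J2, Ravi→J7, Finn→J4, Eli→J6.
The set {Quinn, Finn, Eli, Gabe, Hana} has only 3 neighbours ({J4, J6, J8}), so by Hall's theorem at most 5 of the 7 trucks can be matched.
That matches 5 of the 7, leaving 2 unmatched; no matching can do better.

2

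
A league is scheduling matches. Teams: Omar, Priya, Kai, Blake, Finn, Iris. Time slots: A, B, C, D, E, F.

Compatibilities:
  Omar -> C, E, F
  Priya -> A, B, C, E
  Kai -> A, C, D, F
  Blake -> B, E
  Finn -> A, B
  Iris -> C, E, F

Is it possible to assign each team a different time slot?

Yes

A valid assignment of size 6: Omar-F, Priya-C, Kai-D, Blake-B, Finn-A, Iris-E.
Every team is matched, so this is a perfect matching.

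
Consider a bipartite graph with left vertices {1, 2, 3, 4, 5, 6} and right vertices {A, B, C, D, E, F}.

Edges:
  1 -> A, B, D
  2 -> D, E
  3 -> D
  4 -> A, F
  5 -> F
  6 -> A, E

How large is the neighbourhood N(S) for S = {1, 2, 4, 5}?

5

The union of neighbours of {1, 2, 4, 5} is {A, B, D, E, F}, which has 5 elements.
Since |N(S)| = 5 ≥ |S| = 4, Hall's condition holds for this subset.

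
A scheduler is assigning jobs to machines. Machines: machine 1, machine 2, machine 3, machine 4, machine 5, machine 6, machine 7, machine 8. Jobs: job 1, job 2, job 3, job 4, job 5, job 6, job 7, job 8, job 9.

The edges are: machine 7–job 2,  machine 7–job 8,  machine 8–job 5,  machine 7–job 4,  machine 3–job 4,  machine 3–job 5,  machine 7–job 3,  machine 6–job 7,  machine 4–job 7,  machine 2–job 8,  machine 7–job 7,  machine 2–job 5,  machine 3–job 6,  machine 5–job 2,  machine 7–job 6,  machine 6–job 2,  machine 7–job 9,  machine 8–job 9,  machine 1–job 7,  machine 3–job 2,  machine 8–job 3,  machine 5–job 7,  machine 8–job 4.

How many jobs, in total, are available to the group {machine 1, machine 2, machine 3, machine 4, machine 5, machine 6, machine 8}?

The union of neighbours of {machine 1, machine 2, machine 3, machine 4, machine 5, machine 6, machine 8} is {job 2, job 3, job 4, job 5, job 6, job 7, job 8, job 9}, which has 8 elements.
Since |N(S)| = 8 ≥ |S| = 7, Hall's condition holds for this subset.

8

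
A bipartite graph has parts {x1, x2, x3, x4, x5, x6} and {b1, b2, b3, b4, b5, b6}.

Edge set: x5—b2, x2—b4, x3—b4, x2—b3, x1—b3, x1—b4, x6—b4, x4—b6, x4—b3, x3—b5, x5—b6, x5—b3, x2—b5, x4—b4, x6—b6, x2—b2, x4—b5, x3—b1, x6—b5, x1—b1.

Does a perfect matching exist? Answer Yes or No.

Yes

For example, pair x1→b1, x2→b3, x3→b4, x4→b6, x5→b2, x6→b5.
Every left vertex is matched, so this is a perfect matching.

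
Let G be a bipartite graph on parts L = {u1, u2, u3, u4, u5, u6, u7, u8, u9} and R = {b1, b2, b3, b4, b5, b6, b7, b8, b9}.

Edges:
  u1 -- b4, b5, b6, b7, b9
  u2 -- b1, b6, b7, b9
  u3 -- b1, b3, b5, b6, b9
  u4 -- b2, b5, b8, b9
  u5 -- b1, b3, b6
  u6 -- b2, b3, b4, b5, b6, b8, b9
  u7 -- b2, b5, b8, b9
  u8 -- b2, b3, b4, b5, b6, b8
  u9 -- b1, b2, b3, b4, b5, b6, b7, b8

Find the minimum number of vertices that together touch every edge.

A maximum matching has 9 edges (e.g. u1–b4, u2–b6, u3–b1, u4–b9, u5–b3, u6–b5, u7–b2, u8–b8, u9–b7).
By König's theorem the minimum vertex cover has the same size. One such cover is {u1, u2, u3, u4, u5, u6, u7, u8, u9}.

9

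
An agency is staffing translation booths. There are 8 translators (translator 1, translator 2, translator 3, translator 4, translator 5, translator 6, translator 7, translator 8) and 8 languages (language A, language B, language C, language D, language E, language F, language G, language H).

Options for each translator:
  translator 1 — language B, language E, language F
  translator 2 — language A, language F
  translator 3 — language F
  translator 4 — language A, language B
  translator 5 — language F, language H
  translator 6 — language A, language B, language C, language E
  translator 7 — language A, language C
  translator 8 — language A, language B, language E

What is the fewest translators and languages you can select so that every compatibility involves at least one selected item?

A maximum matching has 6 edges (e.g. translator 1–language E, translator 2–language A, translator 3–language F, translator 4–language B, translator 5–language H, translator 6–language C).
By König's theorem the minimum vertex cover has the same size. One such cover is {translator 5, language A, language B, language C, language E, language F}.

6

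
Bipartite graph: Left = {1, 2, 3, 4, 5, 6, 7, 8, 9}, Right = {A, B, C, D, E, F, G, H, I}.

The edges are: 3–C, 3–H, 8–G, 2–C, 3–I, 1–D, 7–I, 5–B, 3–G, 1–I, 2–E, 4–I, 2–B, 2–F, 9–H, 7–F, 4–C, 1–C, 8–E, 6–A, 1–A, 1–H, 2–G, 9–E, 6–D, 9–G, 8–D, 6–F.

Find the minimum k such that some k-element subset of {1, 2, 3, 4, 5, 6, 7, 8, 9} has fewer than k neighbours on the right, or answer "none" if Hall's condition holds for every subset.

A matching saturating every left vertex exists, for instance 1→A, 2→G, 3→H, 4→C, 5→B, 6→F, 7→I, 8→D, 9→E.
By Hall's marriage theorem, this means |N(S)| ≥ |S| for every subset S, so no violating subset exists.

none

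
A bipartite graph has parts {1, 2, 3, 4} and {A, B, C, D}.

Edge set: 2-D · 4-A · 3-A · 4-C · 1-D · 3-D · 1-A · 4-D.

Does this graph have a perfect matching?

No

The set {1, 2, 3} has only 2 neighbours ({A, D}), so by Hall's theorem at most 3 of the 4 left vertices can be matched.
Hence no matching covers every left vertex.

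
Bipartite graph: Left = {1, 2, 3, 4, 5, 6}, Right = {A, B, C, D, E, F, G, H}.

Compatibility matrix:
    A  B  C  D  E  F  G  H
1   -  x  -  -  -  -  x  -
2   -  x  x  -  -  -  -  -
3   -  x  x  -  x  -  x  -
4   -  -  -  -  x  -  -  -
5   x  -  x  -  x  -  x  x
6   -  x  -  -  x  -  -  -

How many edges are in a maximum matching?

A valid assignment of size 5: 1-G, 2-C, 3-B, 4-E, 5-A.
The set {1, 2, 3, 4, 6} has only 4 neighbours ({B, C, E, G}), so by Hall's theorem at most 5 of the 6 left vertices can be matched.

5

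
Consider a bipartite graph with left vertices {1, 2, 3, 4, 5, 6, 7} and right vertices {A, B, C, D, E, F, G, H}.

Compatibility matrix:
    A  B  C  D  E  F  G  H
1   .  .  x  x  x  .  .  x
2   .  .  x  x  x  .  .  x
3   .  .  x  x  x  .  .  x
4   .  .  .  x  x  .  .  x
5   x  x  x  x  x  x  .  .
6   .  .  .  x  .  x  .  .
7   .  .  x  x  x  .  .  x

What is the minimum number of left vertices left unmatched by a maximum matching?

1

One maximum matching: 1-H, 2-D, 3-C, 4-E, 5-A, 6-F.
The set {1, 2, 3, 4, 7} has only 4 neighbours ({C, D, E, H}), so by Hall's theorem at most 6 of the 7 left vertices can be matched.
That matches 6 of the 7, leaving 1 unmatched; no matching can do better.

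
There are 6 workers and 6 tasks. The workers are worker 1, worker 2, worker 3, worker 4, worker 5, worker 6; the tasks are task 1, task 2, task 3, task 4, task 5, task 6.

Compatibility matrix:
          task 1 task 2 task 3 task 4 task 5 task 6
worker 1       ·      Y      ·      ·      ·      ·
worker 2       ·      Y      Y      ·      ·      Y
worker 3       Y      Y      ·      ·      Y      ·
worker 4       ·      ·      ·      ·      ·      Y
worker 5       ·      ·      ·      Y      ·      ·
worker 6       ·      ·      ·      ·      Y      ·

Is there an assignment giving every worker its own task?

One maximum matching: worker 1→task 2, worker 2→task 3, worker 3→task 1, worker 4→task 6, worker 5→task 4, worker 6→task 5.
Every worker is matched, so this is a perfect matching.

Yes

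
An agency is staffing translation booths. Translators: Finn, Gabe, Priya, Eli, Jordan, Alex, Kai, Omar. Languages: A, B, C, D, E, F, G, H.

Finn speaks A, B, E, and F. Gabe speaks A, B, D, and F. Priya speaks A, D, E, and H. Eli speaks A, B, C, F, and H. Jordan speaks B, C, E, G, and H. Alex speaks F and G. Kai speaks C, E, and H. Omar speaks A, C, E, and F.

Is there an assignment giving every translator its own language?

One maximum matching: Finn→B, Gabe→F, Priya→D, Eli→A, Jordan→H, Alex→G, Kai→C, Omar→E.
All 8 translators are covered.

Yes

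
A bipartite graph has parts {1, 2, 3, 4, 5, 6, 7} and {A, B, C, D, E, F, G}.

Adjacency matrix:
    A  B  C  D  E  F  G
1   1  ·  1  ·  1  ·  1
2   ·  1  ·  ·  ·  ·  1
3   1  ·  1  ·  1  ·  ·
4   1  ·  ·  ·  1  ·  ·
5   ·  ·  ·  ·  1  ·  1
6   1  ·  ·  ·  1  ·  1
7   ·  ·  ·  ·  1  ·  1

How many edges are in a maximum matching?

One maximum matching: 1-G, 2-B, 3-C, 4-A, 5-E.
The set {1, 3, 4, 5, 6, 7} has only 4 neighbours ({A, C, E, G}), so by Hall's theorem at most 5 of the 7 left vertices can be matched.

5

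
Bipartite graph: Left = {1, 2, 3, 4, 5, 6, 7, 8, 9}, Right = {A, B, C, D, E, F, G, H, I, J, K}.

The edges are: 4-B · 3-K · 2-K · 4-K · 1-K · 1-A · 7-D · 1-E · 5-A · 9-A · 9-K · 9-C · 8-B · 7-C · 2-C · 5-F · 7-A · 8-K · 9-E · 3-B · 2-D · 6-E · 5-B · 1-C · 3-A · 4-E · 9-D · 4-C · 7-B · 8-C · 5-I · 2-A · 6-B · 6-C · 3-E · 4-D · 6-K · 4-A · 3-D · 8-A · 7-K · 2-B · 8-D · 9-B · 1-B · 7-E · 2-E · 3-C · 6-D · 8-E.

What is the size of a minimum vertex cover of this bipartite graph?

The 7 edges 1–C, 2–D, 3–K, 4–B, 5–I, 6–E, 7–A form a matching, so any vertex cover needs at least 7 vertices (one per matched edge).
Conversely {5, A, B, C, D, E, K} meets every edge and has exactly 7 vertices, so 7 is optimal.

7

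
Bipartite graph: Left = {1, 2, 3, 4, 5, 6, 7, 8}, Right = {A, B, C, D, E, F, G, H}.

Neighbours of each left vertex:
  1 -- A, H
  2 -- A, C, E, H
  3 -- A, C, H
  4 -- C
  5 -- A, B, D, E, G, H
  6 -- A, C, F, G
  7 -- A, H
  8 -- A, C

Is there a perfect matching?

The set {1, 3, 4, 7, 8} has only 3 neighbours ({A, C, H}), so by Hall's theorem at most 6 of the 8 left vertices can be matched.
Hence no matching covers every left vertex.

No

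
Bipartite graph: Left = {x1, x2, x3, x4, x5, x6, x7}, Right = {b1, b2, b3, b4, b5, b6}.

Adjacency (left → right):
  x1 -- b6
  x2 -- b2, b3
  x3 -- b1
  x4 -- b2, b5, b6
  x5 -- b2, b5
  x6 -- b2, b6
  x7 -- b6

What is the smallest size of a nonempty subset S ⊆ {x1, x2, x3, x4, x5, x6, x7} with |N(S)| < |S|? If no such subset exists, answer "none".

Take S = {x1, x7}. Its neighbourhood is {b6}, so |N(S)| = 1 < |S| = 2.
No single vertex violates Hall's condition since each has at least one neighbour, so 2 is the minimum.

2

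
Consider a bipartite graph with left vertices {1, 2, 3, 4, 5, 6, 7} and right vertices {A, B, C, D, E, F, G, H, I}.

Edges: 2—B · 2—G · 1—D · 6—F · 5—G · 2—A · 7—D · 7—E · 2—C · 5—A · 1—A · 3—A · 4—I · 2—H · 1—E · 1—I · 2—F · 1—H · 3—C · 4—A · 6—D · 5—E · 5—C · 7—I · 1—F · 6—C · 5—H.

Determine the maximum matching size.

7

One maximum matching: 1–A, 2–G, 3–C, 4–I, 5–H, 6–F, 7–E.
All 7 left vertices are matched, so no larger matching exists.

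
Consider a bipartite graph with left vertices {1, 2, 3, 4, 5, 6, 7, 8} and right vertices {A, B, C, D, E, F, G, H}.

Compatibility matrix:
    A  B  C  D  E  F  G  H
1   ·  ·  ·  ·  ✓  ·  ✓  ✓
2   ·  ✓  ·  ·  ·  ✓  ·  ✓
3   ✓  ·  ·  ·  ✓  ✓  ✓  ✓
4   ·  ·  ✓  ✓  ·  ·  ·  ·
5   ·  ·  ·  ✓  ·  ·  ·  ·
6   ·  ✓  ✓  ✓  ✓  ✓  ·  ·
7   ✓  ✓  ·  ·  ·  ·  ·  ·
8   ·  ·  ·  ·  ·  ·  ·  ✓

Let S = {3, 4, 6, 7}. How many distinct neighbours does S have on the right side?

8

The union of neighbours of {3, 4, 6, 7} is {A, B, C, D, E, F, G, H}, which has 8 elements.
Since |N(S)| = 8 ≥ |S| = 4, Hall's condition holds for this subset.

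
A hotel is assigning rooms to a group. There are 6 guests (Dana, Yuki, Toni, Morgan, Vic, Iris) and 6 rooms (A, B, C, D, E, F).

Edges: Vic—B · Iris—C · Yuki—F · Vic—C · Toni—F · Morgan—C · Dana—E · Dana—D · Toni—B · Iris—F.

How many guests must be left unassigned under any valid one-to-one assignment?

A valid assignment of size 4: Dana→E, Yuki→F, Toni→B, Morgan→C.
The set {Yuki, Toni, Morgan, Vic, Iris} has only 3 neighbours ({B, C, F}), so by Hall's theorem at most 4 of the 6 guests can be matched.
That matches 4 of the 6, leaving 2 unmatched; no matching can do better.

2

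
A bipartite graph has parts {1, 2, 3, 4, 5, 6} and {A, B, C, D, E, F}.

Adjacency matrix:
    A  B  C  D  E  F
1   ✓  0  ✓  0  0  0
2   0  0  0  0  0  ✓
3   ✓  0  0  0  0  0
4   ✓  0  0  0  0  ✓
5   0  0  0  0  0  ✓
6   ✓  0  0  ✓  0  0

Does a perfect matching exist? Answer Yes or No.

The set {2, 3, 4, 5} has only 2 neighbours ({A, F}), so by Hall's theorem at most 4 of the 6 left vertices can be matched.
Hence no matching covers every left vertex.

No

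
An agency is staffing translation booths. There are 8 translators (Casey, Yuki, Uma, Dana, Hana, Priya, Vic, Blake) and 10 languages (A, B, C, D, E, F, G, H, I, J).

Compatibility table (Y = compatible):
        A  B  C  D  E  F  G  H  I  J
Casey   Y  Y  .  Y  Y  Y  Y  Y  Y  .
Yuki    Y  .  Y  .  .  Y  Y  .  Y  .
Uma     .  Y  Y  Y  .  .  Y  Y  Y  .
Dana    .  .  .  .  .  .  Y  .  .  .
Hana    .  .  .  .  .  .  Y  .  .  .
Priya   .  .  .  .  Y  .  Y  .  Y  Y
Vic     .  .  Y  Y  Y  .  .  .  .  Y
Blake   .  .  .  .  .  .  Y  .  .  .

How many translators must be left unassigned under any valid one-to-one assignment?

A valid assignment of size 6: Casey–A, Yuki–F, Uma–H, Dana–G, Priya–J, Vic–E.
The set {Dana, Hana, Blake} has only 1 neighbour ({G}), so by Hall's theorem at most 6 of the 8 translators can be matched.
That matches 6 of the 8, leaving 2 unmatched; no matching can do better.

2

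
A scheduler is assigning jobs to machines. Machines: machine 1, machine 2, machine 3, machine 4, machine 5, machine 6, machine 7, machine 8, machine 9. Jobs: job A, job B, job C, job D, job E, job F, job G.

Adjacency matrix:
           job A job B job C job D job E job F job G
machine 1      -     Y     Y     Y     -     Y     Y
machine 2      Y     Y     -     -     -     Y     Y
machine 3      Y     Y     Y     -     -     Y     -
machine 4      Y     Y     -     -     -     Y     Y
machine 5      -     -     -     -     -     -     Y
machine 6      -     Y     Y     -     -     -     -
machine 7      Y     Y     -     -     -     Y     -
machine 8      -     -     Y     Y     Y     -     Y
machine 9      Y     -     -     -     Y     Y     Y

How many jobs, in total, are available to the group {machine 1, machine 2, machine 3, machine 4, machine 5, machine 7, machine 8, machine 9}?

The union of neighbours of {machine 1, machine 2, machine 3, machine 4, machine 5, machine 7, machine 8, machine 9} is {job A, job B, job C, job D, job E, job F, job G}, which has 7 elements.
Since |N(S)| = 7 < |S| = 8, Hall's condition fails for this subset.

7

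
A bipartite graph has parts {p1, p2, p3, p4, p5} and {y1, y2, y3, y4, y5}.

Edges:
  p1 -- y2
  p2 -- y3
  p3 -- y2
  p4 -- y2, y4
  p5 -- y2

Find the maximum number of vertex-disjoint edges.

3

One maximum matching: p1-y2, p2-y3, p4-y4.
The set {p1, p3, p5} has only 1 neighbour ({y2}), so by Hall's theorem at most 3 of the 5 left vertices can be matched.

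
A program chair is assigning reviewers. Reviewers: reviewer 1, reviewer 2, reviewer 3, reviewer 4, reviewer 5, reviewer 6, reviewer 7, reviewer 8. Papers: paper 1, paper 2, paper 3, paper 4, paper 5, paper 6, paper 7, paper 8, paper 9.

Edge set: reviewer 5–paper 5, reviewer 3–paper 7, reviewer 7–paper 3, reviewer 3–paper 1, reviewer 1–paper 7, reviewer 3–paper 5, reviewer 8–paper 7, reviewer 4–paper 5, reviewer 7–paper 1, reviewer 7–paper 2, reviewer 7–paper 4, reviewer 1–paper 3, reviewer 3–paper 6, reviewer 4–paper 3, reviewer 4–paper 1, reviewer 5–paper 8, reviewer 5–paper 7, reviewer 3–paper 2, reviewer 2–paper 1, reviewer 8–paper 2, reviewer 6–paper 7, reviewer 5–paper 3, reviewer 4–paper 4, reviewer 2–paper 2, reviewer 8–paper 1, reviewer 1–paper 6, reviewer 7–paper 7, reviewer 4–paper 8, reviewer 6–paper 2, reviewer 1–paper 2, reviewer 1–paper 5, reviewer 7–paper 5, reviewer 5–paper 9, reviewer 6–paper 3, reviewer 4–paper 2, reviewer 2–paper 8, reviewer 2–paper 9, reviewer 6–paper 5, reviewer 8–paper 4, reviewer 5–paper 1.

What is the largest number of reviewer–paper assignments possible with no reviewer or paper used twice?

One maximum matching: reviewer 1-paper 6, reviewer 2-paper 8, reviewer 3-paper 2, reviewer 4-paper 4, reviewer 5-paper 9, reviewer 6-paper 3, reviewer 7-paper 5, reviewer 8-paper 7.
This saturates every reviewer, so 8 is the maximum.

8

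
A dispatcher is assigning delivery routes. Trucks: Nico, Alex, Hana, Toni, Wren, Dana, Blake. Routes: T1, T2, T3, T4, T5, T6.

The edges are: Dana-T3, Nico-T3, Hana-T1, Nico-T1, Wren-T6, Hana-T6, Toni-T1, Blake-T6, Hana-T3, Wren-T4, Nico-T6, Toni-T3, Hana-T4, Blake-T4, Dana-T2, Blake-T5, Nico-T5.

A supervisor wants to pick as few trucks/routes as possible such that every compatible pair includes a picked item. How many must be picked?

A maximum matching has 6 edges (e.g. Nico–T5, Hana–T1, Toni–T3, Wren–T4, Dana–T2, Blake–T6).
By König's theorem the minimum vertex cover has the same size. One such cover is {Nico, Hana, Toni, Wren, Dana, Blake}.

6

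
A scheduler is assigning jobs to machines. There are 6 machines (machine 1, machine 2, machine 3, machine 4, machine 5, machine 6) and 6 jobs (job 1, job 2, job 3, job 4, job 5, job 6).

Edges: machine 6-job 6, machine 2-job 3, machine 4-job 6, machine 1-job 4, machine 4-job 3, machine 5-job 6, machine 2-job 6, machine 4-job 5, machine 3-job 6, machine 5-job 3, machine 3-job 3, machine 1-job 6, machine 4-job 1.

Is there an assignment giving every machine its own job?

No

The set {machine 2, machine 3, machine 5, machine 6} has only 2 neighbours ({job 3, job 6}), so by Hall's theorem at most 4 of the 6 machines can be matched.
Hence no matching covers every machine.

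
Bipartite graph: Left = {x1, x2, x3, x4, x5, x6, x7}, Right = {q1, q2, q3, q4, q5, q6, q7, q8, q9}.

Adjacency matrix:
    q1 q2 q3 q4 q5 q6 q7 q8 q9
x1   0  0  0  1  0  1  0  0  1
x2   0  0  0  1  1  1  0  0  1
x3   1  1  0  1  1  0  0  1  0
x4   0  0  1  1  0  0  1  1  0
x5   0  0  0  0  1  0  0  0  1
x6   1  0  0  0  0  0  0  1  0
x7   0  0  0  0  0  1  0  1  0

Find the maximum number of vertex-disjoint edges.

One maximum matching: x1–q9, x2–q6, x3–q4, x4–q7, x5–q5, x6–q1, x7–q8.
All 7 left vertices are matched, so no larger matching exists.

7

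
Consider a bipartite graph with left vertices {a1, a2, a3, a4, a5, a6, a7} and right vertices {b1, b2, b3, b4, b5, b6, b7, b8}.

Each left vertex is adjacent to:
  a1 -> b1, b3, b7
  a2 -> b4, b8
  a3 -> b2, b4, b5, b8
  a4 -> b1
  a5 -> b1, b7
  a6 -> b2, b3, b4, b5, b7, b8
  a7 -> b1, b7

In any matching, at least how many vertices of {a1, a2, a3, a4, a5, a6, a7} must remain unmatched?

1

One maximum matching: a1-b3, a2-b4, a3-b8, a4-b1, a5-b7, a6-b5.
The set {a4, a5, a7} has only 2 neighbours ({b1, b7}), so by Hall's theorem at most 6 of the 7 left vertices can be matched.
That matches 6 of the 7, leaving 1 unmatched; no matching can do better.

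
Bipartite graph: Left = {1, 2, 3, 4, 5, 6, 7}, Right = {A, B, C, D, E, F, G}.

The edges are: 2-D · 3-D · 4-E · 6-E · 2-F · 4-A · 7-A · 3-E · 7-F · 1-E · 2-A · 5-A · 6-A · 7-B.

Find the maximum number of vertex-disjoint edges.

For example, pair 1-E, 2-F, 3-D, 4-A, 7-B.
The set {1, 4, 5, 6} has only 2 neighbours ({A, E}), so by Hall's theorem at most 5 of the 7 left vertices can be matched.

5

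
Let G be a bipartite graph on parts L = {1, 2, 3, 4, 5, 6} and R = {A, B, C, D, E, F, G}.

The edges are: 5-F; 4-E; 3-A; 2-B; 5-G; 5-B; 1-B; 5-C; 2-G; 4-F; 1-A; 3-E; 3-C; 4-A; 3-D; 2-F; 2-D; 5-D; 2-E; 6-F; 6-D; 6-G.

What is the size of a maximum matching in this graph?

6

A valid assignment of size 6: 1-A, 2-G, 3-C, 4-E, 5-B, 6-F.
This saturates every left vertex, so 6 is the maximum.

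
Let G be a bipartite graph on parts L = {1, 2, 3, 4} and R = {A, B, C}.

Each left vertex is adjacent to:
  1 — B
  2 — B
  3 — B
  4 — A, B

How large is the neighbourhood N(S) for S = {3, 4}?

The union of neighbours of {3, 4} is {A, B}, which has 2 elements.
Since |N(S)| = 2 ≥ |S| = 2, Hall's condition holds for this subset.

2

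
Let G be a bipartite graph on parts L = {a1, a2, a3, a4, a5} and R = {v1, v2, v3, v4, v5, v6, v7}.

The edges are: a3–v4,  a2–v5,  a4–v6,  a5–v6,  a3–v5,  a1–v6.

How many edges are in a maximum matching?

3

For example, pair a1→v6, a2→v5, a3→v4.
The set {a1, a4, a5} has only 1 neighbour ({v6}), so by Hall's theorem at most 3 of the 5 left vertices can be matched.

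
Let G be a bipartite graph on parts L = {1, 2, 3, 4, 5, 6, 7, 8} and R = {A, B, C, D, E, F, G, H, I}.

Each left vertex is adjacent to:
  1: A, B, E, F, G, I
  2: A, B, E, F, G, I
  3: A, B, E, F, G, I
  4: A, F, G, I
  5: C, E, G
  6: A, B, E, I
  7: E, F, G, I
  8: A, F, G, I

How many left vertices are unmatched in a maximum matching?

One maximum matching: 1→G, 2→B, 3→A, 4→F, 5→C, 6→I, 7→E.
The set {1, 2, 3, 4, 6, 7, 8} has only 6 neighbours ({A, B, E, F, G, I}), so by Hall's theorem at most 7 of the 8 left vertices can be matched.
That matches 7 of the 8, leaving 1 unmatched; no matching can do better.

1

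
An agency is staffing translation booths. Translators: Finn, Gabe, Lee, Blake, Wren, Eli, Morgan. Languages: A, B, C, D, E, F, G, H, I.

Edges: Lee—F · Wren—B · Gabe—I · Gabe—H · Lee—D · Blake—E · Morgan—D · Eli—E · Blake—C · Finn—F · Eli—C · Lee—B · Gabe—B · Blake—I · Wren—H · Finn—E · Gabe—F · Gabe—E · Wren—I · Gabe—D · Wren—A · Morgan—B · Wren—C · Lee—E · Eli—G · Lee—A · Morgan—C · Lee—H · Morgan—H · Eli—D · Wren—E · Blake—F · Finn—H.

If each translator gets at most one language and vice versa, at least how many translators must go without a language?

One maximum matching: Finn-H, Gabe-E, Lee-D, Blake-F, Wren-A, Eli-C, Morgan-B.
This saturates every translator, so 7 is the maximum.
That matches 7 of the 7, leaving 0 unmatched; no matching can do better.

0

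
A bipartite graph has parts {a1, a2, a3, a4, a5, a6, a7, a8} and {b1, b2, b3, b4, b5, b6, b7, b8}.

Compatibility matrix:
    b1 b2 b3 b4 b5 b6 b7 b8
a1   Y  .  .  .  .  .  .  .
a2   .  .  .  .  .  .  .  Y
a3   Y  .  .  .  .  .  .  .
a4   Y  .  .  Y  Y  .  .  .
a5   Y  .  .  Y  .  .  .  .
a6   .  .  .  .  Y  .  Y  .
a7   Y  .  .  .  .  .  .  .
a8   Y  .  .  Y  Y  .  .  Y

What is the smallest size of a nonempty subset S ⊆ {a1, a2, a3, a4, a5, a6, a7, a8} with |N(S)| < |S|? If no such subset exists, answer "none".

Take S = {a1, a3}. Its neighbourhood is {b1}, so |N(S)| = 1 < |S| = 2.
No single vertex violates Hall's condition since each has at least one neighbour, so 2 is the minimum.

2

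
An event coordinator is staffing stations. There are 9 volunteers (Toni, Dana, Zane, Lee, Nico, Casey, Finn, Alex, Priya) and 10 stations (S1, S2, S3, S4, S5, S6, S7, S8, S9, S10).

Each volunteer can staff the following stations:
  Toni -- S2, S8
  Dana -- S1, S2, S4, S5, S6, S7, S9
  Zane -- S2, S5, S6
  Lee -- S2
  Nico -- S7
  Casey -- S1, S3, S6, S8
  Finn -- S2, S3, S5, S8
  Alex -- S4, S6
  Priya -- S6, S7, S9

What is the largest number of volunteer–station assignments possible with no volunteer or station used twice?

One maximum matching: Toni-S8, Dana-S9, Zane-S5, Lee-S2, Nico-S7, Casey-S1, Finn-S3, Alex-S4, Priya-S6.
This saturates every volunteer, so 9 is the maximum.

9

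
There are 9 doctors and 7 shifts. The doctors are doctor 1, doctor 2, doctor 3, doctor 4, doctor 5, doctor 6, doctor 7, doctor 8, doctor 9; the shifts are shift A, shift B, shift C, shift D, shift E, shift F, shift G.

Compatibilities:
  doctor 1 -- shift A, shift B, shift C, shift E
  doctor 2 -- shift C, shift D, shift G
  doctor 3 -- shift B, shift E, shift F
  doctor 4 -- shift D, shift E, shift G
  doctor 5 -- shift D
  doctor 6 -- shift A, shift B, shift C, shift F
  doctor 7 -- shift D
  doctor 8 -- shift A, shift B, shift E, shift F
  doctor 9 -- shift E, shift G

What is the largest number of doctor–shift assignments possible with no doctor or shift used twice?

One maximum matching: doctor 1–shift B, doctor 2–shift C, doctor 3–shift F, doctor 4–shift G, doctor 5–shift D, doctor 6–shift A, doctor 8–shift E.
The set {doctor 1, doctor 2, doctor 3, doctor 4, doctor 5, doctor 6, doctor 7, doctor 8, doctor 9} has only 7 neighbours ({shift A, shift B, shift C, shift D, shift E, shift F, shift G}), so by Hall's theorem at most 7 of the 9 doctors can be matched.

7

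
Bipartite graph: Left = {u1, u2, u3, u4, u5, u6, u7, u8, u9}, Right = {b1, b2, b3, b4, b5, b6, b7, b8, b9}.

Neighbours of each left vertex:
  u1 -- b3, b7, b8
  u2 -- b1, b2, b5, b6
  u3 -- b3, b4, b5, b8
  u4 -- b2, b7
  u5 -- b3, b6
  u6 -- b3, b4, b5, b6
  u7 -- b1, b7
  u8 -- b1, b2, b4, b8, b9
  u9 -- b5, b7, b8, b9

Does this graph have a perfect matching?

A valid assignment of size 9: u1→b7, u2→b6, u3→b8, u4→b2, u5→b3, u6→b4, u7→b1, u8→b9, u9→b5.
All 9 left vertices are covered.

Yes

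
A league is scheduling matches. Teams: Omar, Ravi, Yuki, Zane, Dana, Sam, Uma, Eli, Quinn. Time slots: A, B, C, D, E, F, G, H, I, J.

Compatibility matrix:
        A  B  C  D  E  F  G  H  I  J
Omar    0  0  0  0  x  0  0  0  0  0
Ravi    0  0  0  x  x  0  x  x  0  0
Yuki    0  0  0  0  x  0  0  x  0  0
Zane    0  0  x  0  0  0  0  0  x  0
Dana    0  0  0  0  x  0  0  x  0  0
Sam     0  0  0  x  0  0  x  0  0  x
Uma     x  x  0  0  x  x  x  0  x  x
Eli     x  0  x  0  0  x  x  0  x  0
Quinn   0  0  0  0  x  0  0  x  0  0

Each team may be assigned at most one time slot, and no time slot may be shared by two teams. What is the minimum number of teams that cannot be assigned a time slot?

A valid assignment of size 7: Omar-E, Ravi-D, Yuki-H, Zane-C, Sam-J, Uma-A, Eli-G.
The set {Omar, Yuki, Dana, Quinn} has only 2 neighbours ({E, H}), so by Hall's theorem at most 7 of the 9 teams can be matched.
That matches 7 of the 9, leaving 2 unmatched; no matching can do better.

2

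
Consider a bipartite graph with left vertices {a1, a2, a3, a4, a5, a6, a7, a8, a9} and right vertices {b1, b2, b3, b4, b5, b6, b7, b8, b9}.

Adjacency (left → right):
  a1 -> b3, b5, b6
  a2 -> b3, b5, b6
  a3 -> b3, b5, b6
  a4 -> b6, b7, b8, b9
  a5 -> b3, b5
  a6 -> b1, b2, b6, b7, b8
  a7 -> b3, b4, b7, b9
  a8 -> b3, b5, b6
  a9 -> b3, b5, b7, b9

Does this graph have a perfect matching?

No

The set {a1, a2, a3, a5, a8} has only 3 neighbours ({b3, b5, b6}), so by Hall's theorem at most 7 of the 9 left vertices can be matched.
Hence no matching covers every left vertex.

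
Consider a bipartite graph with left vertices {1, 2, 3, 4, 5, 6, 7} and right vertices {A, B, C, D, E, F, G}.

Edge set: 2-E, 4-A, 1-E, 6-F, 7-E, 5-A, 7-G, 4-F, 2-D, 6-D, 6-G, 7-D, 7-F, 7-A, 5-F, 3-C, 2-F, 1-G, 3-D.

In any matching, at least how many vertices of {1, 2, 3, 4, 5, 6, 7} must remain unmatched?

A valid assignment of size 6: 1–G, 2–E, 3–C, 4–A, 5–F, 6–D.
The set {1, 2, 4, 5, 6, 7} has only 5 neighbours ({A, D, E, F, G}), so by Hall's theorem at most 6 of the 7 left vertices can be matched.
That matches 6 of the 7, leaving 1 unmatched; no matching can do better.

1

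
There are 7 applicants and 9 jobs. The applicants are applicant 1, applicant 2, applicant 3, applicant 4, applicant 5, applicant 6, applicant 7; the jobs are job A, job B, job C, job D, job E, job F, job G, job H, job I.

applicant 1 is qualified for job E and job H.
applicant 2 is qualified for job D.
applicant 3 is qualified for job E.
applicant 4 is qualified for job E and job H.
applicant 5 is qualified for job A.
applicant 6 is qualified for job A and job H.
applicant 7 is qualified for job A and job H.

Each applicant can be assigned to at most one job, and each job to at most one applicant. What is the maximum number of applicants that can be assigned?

4

A valid assignment of size 4: applicant 1→job H, applicant 2→job D, applicant 3→job E, applicant 5→job A.
The set {applicant 1, applicant 3, applicant 4, applicant 5, applicant 6, applicant 7} has only 3 neighbours ({job A, job E, job H}), so by Hall's theorem at most 4 of the 7 applicants can be matched.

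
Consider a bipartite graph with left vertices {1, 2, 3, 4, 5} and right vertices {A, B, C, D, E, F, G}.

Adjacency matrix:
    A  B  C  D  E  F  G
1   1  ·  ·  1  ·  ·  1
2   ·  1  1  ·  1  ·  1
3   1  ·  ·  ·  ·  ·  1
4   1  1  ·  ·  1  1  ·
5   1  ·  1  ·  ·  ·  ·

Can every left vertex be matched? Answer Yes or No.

For example, pair 1-D, 2-E, 3-G, 4-B, 5-C.
All 5 left vertices are covered.

Yes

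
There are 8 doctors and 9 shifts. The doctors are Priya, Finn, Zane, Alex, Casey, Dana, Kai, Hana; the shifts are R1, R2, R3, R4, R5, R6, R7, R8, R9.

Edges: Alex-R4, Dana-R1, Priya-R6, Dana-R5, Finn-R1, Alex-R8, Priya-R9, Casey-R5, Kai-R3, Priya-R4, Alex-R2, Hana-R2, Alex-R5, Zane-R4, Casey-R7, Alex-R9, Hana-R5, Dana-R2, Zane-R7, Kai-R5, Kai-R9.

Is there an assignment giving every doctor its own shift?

Yes

One maximum matching: Priya→R6, Finn→R1, Zane→R4, Alex→R8, Casey→R7, Dana→R2, Kai→R9, Hana→R5.
Every doctor is matched, so this matching saturates all of them.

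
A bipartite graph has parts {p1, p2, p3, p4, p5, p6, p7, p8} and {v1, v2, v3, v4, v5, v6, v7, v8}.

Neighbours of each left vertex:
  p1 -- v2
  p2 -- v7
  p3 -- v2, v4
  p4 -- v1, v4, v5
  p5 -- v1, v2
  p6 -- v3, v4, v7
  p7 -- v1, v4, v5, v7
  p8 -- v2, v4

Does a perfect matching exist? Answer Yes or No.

The set {p1, p2, p3, p4, p5, p7, p8} has only 5 neighbours ({v1, v2, v4, v5, v7}), so by Hall's theorem at most 6 of the 8 left vertices can be matched.
Hence no matching covers every left vertex.

No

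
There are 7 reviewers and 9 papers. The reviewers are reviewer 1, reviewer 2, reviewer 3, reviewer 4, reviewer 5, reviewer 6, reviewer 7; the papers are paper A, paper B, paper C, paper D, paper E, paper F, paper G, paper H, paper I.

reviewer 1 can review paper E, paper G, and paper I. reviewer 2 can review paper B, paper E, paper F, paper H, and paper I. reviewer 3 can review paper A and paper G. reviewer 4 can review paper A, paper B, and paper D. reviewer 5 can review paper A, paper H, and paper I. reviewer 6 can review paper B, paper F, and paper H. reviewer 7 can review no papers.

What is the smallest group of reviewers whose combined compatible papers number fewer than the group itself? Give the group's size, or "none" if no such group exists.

1

Take S = {reviewer 7}. Its neighbourhood is {}, so |N(S)| = 0 < |S| = 1.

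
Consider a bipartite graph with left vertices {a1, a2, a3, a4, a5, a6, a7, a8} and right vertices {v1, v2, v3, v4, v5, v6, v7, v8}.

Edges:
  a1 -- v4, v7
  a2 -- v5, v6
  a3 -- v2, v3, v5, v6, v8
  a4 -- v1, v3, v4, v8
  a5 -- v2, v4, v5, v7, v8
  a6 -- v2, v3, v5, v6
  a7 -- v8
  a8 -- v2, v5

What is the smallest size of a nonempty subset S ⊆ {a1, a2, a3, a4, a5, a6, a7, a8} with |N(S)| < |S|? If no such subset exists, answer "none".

A matching saturating every left vertex exists, for instance a1→v7, a2→v5, a3→v3, a4→v1, a5→v4, a6→v6, a7→v8, a8→v2.
By Hall's marriage theorem, this means |N(S)| ≥ |S| for every subset S, so no violating subset exists.

none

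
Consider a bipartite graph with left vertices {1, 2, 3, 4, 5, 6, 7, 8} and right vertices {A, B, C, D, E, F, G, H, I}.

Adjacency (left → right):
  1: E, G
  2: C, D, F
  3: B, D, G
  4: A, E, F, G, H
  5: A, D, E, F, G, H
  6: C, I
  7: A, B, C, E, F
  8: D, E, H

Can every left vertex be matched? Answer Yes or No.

For example, pair 1-G, 2-F, 3-D, 4-A, 5-H, 6-C, 7-B, 8-E.
All 8 left vertices are covered.

Yes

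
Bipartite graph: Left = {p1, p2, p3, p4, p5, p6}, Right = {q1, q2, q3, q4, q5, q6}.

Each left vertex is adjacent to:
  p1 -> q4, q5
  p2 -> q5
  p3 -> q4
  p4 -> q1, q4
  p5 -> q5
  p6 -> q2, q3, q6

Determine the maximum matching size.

4

For example, pair p1-q4, p2-q5, p4-q1, p6-q6.
The set {p1, p2, p3, p5} has only 2 neighbours ({q4, q5}), so by Hall's theorem at most 4 of the 6 left vertices can be matched.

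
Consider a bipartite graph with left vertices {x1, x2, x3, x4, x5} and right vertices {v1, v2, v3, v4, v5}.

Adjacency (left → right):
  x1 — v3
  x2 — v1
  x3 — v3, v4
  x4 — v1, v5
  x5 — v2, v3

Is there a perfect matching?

Yes

A valid assignment of size 5: x1–v3, x2–v1, x3–v4, x4–v5, x5–v2.
Every left vertex is matched, so this is a perfect matching.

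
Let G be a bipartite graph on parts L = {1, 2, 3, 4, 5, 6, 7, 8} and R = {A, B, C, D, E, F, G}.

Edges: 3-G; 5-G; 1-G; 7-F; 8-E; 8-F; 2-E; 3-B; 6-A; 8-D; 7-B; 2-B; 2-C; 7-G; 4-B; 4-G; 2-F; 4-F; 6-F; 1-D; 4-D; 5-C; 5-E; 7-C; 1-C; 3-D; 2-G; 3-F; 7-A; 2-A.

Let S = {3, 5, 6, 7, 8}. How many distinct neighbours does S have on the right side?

The union of neighbours of {3, 5, 6, 7, 8} is {A, B, C, D, E, F, G}, which has 7 elements.
Since |N(S)| = 7 ≥ |S| = 5, Hall's condition holds for this subset.

7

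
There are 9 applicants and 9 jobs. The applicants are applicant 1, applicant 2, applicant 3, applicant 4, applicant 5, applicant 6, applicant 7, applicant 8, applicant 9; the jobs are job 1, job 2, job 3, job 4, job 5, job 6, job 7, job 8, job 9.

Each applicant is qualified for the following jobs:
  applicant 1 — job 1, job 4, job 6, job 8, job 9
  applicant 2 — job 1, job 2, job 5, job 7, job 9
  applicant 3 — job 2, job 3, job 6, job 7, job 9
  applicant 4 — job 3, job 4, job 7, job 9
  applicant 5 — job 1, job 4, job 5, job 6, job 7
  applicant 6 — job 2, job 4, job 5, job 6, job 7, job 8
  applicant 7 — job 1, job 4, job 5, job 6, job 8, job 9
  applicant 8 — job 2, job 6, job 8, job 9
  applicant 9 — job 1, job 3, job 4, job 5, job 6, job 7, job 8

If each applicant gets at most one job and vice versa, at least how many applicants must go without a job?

0

One maximum matching: applicant 1→job 1, applicant 2→job 2, applicant 3→job 3, applicant 4→job 4, applicant 5→job 7, applicant 6→job 8, applicant 7→job 9, applicant 8→job 6, applicant 9→job 5.
All 9 applicants are matched, so no larger matching exists.
That matches 9 of the 9, leaving 0 unmatched; no matching can do better.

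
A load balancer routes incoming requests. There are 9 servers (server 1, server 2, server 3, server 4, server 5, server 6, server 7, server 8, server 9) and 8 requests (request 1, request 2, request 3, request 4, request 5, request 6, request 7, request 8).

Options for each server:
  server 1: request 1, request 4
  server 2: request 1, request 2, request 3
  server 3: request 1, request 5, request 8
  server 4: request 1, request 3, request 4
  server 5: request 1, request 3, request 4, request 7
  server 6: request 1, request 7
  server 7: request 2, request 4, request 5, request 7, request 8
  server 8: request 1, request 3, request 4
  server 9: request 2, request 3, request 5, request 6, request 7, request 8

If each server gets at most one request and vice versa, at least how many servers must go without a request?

A valid assignment of size 8: server 1–request 1, server 2–request 2, server 3–request 8, server 4–request 3, server 5–request 4, server 6–request 7, server 7–request 5, server 9–request 6.
The set {server 1, server 4, server 5, server 6, server 8} has only 4 neighbours ({request 1, request 3, request 4, request 7}), so by Hall's theorem at most 8 of the 9 servers can be matched.
That matches 8 of the 9, leaving 1 unmatched; no matching can do better.

1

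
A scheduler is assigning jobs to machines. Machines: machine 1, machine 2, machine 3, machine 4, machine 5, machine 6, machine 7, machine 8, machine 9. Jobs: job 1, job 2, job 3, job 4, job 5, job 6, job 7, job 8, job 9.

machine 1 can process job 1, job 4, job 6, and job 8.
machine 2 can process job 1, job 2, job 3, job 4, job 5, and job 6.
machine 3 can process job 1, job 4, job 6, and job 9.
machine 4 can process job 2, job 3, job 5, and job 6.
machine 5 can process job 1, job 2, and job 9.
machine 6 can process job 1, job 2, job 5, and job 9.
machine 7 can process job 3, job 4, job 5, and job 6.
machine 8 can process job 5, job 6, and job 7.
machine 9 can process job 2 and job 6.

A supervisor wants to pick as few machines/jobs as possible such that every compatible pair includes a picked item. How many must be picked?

The 9 edges machine 1–job 8, machine 2–job 5, machine 3–job 4, machine 4–job 6, machine 5–job 9, machine 6–job 1, machine 7–job 3, machine 8–job 7, machine 9–job 2 form a matching, so any vertex cover needs at least 9 vertices (one per matched edge).
Conversely {machine 1, machine 2, machine 3, machine 4, machine 5, machine 6, machine 7, machine 8, machine 9} meets every edge and has exactly 9 vertices, so 9 is optimal.

9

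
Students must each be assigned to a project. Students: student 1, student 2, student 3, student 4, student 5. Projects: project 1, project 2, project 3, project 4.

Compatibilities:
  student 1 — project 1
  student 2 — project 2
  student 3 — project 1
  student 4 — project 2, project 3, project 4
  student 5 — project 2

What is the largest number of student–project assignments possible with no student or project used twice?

3

One maximum matching: student 1-project 1, student 2-project 2, student 4-project 4.
The set {student 1, student 2, student 3, student 5} has only 2 neighbours ({project 1, project 2}), so by Hall's theorem at most 3 of the 5 students can be matched.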